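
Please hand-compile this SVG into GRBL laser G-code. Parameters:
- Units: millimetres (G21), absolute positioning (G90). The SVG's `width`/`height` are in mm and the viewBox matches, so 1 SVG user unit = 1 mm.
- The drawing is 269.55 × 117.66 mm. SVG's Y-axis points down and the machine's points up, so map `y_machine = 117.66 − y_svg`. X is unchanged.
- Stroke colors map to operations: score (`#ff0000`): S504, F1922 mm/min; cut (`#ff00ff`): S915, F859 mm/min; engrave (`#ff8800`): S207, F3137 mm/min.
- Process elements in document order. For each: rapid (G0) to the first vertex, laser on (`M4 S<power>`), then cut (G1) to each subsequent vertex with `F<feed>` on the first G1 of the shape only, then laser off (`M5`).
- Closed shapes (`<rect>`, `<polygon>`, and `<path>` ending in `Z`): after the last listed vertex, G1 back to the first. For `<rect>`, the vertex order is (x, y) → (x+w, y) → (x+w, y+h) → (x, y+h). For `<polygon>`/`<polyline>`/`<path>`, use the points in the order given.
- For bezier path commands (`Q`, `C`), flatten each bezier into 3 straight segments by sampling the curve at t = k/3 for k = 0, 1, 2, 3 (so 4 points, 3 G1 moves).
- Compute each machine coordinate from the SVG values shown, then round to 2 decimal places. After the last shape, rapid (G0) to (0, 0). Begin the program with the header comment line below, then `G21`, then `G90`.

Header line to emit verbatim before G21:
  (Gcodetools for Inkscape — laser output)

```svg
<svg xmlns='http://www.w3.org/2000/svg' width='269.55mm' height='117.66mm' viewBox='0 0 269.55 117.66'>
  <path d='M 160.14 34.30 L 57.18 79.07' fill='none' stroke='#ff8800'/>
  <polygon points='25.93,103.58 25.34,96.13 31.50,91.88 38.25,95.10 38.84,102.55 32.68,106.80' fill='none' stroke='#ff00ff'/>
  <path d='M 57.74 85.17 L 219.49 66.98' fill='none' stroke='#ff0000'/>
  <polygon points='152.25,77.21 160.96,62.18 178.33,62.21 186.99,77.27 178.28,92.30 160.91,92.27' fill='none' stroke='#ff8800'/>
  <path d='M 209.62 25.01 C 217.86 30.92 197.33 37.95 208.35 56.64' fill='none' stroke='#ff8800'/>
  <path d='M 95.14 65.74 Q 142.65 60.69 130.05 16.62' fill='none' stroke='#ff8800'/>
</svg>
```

(Gcodetools for Inkscape — laser output)
G21
G90
G0 X160.14 Y83.36
M4 S207
G1 X57.18 Y38.59 F3137
M5
G0 X25.93 Y14.08
M4 S915
G1 X25.34 Y21.53 F859
G1 X31.50 Y25.78
G1 X38.25 Y22.56
G1 X38.84 Y15.11
G1 X32.68 Y10.86
G1 X25.93 Y14.08
M5
G0 X57.74 Y32.49
M4 S504
G1 X219.49 Y50.68 F1922
M5
G0 X152.25 Y40.45
M4 S207
G1 X160.96 Y55.48 F3137
G1 X178.33 Y55.45
G1 X186.99 Y40.39
G1 X178.28 Y25.36
G1 X160.91 Y25.39
G1 X152.25 Y40.45
M5
G0 X209.62 Y92.65
M4 S207
G1 X210.50 Y85.98 F3137
G1 X205.61 Y76.21
G1 X208.35 Y61.02
M5
G0 X95.14 Y51.92
M4 S207
G1 X120.13 Y59.62 F3137
G1 X131.77 Y76.00
G1 X130.05 Y101.04
M5
G0 X0.00 Y0.00

Since the viewBox matches the mm dimensions, user units are millimetres directly. The only transform is the Y-flip y_m = 117.66 − y_svg.

Shape 1 is a line segment drawn with `<path>`. Its stroke #ff8800 means engrave at S207, F3137. After flipping Y the toolpath is (160.14,83.36) → (57.18,38.59).

Shape 2 is a regular polygon drawn with `<polygon>`. Its stroke #ff00ff means cut at S915, F859. After flipping Y the toolpath is (25.93,14.08) → (25.34,21.53) → (31.50,25.78) → (38.25,22.56) → (38.84,15.11) → (32.68,10.86) → (25.93,14.08), returning to the start.

Shape 3 is a line segment drawn with `<path>`. Its stroke #ff0000 means score at S504, F1922. After flipping Y the toolpath is (57.74,32.49) → (219.49,50.68).

Shape 4 is a regular polygon drawn with `<polygon>`. Its stroke #ff8800 means engrave at S207, F3137. After flipping Y the toolpath is (152.25,40.45) → (160.96,55.48) → (178.33,55.45) → (186.99,40.39) → (178.28,25.36) → (160.91,25.39) → (152.25,40.45), returning to the start.

Shape 5 is a cubic bezier drawn with `<path>`. Its stroke #ff8800 means engrave at S207, F3137. After flipping Y the toolpath is (209.62,92.65) → (210.50,85.98) → (205.61,76.21) → (208.35,61.02).

Shape 6 is a quadratic bezier drawn with `<path>`. Its stroke #ff8800 means engrave at S207, F3137. After flipping Y the toolpath is (95.14,51.92) → (120.13,59.62) → (131.77,76.00) → (130.05,101.04).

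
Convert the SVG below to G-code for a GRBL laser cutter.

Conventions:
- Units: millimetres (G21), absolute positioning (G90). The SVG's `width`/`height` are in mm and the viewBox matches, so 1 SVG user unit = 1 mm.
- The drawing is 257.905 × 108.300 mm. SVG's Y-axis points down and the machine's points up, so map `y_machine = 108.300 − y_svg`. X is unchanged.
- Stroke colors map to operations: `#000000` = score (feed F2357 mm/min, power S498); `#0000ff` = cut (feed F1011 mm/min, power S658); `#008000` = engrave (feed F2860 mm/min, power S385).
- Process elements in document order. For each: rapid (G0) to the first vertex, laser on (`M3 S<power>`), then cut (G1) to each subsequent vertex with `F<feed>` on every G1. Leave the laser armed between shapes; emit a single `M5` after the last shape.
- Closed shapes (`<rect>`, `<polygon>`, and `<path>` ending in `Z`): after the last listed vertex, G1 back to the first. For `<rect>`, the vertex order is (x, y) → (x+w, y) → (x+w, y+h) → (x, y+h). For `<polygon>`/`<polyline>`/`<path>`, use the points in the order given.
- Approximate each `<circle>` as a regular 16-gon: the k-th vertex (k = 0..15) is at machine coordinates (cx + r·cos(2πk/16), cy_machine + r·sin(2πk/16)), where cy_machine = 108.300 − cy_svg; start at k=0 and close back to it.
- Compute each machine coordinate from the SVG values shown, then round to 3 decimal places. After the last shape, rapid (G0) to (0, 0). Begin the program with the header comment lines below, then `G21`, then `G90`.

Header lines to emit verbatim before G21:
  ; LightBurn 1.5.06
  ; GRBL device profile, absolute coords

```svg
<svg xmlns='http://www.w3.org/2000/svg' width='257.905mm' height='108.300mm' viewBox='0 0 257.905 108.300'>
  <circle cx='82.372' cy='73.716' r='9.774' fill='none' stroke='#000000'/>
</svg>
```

viewBox `0 0 257.905 108.300` with mm width/height → 1 unit = 1 mm. Flip: y_m = 108.300 − y_svg.

**Shape 1** — `<circle>` circle, stroke `#000000` → score (S498, F2357). Machine vertices: (92.146,34.584) → (91.402,38.324) → (89.283,41.495) → (86.112,43.614) → (82.372,44.358) → (78.632,43.614) → (75.461,41.495) → (73.342,38.324) → (72.598,34.584) → (73.342,30.844) → (75.461,27.673) → (78.632,25.554) → (82.372,24.810) → (86.112,25.554) → (89.283,27.673) → (91.402,30.844) → (92.146,34.584). Closed: final G1 returns to the first vertex.

; LightBurn 1.5.06
; GRBL device profile, absolute coords
G21
G90
G0 X92.146 Y34.584
M3 S498
G1 X91.402 Y38.324 F2357
G1 X89.283 Y41.495 F2357
G1 X86.112 Y43.614 F2357
G1 X82.372 Y44.358 F2357
G1 X78.632 Y43.614 F2357
G1 X75.461 Y41.495 F2357
G1 X73.342 Y38.324 F2357
G1 X72.598 Y34.584 F2357
G1 X73.342 Y30.844 F2357
G1 X75.461 Y27.673 F2357
G1 X78.632 Y25.554 F2357
G1 X82.372 Y24.810 F2357
G1 X86.112 Y25.554 F2357
G1 X89.283 Y27.673 F2357
G1 X91.402 Y30.844 F2357
G1 X92.146 Y34.584 F2357
M5
G0 X0.000 Y0.000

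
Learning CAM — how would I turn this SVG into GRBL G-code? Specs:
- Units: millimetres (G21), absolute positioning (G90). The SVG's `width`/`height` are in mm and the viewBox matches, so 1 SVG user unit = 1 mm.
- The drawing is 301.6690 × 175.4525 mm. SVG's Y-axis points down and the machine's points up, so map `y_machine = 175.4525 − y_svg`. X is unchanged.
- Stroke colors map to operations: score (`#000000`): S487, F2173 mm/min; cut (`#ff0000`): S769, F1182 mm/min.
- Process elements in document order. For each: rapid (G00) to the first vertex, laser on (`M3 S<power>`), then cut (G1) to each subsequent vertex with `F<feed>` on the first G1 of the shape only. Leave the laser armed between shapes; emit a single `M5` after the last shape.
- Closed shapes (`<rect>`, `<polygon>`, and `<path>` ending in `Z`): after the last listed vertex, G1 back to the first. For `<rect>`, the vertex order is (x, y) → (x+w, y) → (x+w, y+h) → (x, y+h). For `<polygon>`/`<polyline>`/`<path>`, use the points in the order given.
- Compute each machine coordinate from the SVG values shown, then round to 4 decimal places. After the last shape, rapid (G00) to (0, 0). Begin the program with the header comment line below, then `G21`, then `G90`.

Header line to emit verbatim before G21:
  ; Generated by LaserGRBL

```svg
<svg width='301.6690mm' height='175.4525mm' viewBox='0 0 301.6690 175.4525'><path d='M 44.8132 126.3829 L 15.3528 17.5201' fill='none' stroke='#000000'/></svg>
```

; Generated by LaserGRBL
G21
G90
G00 X44.8132 Y49.0696
M3 S487
G1 X15.3528 Y157.9324 F2173
M5
G00 X0.0000 Y0.0000

1 u = 1 mm; y_m = 175.4525 − y.

[1] `<path>` line segment, #000000→score S487 F2173: (44.8132,49.0696) → (15.3528,157.9324)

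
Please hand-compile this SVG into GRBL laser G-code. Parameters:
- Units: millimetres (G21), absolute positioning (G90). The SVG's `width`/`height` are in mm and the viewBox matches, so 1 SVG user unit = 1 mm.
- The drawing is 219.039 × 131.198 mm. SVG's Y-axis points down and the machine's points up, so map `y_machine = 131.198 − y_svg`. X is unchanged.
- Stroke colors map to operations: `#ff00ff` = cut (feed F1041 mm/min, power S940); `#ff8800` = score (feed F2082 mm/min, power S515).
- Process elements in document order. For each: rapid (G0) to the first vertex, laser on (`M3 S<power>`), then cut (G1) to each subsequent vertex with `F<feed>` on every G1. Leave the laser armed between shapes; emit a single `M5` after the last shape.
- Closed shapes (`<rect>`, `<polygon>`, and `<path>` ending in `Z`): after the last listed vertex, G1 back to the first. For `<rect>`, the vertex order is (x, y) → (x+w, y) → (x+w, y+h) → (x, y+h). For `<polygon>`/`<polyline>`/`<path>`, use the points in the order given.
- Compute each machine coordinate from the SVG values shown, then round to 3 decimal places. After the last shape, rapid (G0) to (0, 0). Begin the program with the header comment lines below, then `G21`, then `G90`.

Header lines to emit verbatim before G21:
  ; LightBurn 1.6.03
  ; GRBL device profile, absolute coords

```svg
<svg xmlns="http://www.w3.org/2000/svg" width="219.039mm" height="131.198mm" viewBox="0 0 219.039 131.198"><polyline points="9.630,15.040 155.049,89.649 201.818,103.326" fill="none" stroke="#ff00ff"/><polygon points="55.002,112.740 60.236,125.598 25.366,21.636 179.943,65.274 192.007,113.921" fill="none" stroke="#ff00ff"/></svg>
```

1 u = 1 mm; y_m = 131.198 − y.

[1] `<polyline>` open polyline, #ff00ff→cut S940 F1041: (9.630,116.158) → (155.049,41.549) → (201.818,27.872)

[2] `<polygon>` closed polygon, #ff00ff→cut S940 F1041: (55.002,18.458) → (60.236,5.600) → (25.366,109.562) → (179.943,65.924) → (192.007,17.277) → (55.002,18.458) (closed)

; LightBurn 1.6.03
; GRBL device profile, absolute coords
G21
G90
G0 X9.630 Y116.158
M3 S940
G1 X155.049 Y41.549 F1041
G1 X201.818 Y27.872 F1041
G0 X55.002 Y18.458
M3 S940
G1 X60.236 Y5.600 F1041
G1 X25.366 Y109.562 F1041
G1 X179.943 Y65.924 F1041
G1 X192.007 Y17.277 F1041
G1 X55.002 Y18.458 F1041
M5
G0 X0.000 Y0.000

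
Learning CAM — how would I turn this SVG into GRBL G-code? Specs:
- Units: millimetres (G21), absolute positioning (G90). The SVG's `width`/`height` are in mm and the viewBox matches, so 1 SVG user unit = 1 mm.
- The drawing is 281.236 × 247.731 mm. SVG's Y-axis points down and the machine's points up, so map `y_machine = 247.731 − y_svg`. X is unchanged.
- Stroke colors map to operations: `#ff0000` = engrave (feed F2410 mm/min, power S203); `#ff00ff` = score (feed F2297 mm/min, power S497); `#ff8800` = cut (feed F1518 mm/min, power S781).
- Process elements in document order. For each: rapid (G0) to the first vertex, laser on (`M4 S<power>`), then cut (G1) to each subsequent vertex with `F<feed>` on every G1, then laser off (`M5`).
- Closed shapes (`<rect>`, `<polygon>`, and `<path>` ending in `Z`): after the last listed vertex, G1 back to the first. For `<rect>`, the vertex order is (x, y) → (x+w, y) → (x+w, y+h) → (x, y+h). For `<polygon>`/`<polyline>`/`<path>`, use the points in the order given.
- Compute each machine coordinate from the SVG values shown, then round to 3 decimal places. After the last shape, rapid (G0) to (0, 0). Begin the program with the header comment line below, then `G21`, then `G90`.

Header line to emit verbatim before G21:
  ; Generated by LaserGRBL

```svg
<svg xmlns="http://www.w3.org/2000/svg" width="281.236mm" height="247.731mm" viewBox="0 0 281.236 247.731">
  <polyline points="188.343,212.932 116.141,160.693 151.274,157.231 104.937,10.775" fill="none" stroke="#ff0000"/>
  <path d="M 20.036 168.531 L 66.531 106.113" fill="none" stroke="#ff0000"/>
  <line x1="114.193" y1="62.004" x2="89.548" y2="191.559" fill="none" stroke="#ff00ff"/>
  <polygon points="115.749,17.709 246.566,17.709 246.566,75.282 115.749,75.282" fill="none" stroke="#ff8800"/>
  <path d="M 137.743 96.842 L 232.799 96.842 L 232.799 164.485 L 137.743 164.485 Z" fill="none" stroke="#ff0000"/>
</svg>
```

viewBox `0 0 281.236 247.731` with mm width/height → 1 unit = 1 mm. Flip: y_m = 247.731 − y_svg.

**Shape 1** — `<polyline>` open polyline, stroke `#ff0000` → engrave (S203, F2410). Machine vertices: (188.343,34.799) → (116.141,87.038) → (151.274,90.500) → (104.937,236.956). Open path.

**Shape 2** — `<path>` line segment, stroke `#ff0000` → engrave (S203, F2410). Machine vertices: (20.036,79.200) → (66.531,141.618). Open path.

**Shape 3** — `<line>` line segment, stroke `#ff00ff` → score (S497, F2297). Machine vertices: (114.193,185.727) → (89.548,56.172). Open path.

**Shape 4** — `<polygon>` rectangle, stroke `#ff8800` → cut (S781, F1518). Machine vertices: (115.749,230.022) → (246.566,230.022) → (246.566,172.449) → (115.749,172.449) → (115.749,230.022). Closed: final G1 returns to the first vertex.

**Shape 5** — `<path>` rectangle, stroke `#ff0000` → engrave (S203, F2410). Machine vertices: (137.743,150.889) → (232.799,150.889) → (232.799,83.246) → (137.743,83.246) → (137.743,150.889). Closed: final G1 returns to the first vertex.

; Generated by LaserGRBL
G21
G90
G0 X188.343 Y34.799
M4 S203
G1 X116.141 Y87.038 F2410
G1 X151.274 Y90.500 F2410
G1 X104.937 Y236.956 F2410
M5
G0 X20.036 Y79.200
M4 S203
G1 X66.531 Y141.618 F2410
M5
G0 X114.193 Y185.727
M4 S497
G1 X89.548 Y56.172 F2297
M5
G0 X115.749 Y230.022
M4 S781
G1 X246.566 Y230.022 F1518
G1 X246.566 Y172.449 F1518
G1 X115.749 Y172.449 F1518
G1 X115.749 Y230.022 F1518
M5
G0 X137.743 Y150.889
M4 S203
G1 X232.799 Y150.889 F2410
G1 X232.799 Y83.246 F2410
G1 X137.743 Y83.246 F2410
G1 X137.743 Y150.889 F2410
M5
G0 X0.000 Y0.000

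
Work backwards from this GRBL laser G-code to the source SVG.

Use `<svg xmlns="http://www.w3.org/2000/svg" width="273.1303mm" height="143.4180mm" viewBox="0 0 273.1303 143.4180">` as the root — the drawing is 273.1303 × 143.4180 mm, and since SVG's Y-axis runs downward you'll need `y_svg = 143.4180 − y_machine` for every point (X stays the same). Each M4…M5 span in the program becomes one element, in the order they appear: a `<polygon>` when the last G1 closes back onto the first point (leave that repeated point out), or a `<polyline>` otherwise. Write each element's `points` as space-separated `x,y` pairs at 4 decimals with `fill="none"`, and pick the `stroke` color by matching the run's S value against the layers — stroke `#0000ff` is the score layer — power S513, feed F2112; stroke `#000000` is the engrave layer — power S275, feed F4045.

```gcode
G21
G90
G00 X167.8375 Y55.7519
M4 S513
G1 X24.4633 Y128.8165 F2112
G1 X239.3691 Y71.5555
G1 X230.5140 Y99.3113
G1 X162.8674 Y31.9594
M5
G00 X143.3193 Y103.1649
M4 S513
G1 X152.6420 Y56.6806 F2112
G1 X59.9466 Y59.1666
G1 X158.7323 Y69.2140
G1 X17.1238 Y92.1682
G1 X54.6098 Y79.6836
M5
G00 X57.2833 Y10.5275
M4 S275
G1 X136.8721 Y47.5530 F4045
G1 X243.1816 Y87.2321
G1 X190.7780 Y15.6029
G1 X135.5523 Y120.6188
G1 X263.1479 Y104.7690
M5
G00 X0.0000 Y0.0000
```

y_svg = 143.4180 − y_m.

[1] S513→`#0000ff` (score); open run; points: 167.8375,87.6661 24.4633,14.6015 239.3691,71.8625 230.5140,44.1067 162.8674,111.4586

[2] S513→`#0000ff` (score); open run; points: 143.3193,40.2531 152.6420,86.7374 59.9466,84.2514 158.7323,74.2040 17.1238,51.2498 54.6098,63.7344

[3] S275→`#000000` (engrave); open run; points: 57.2833,132.8905 136.8721,95.8650 243.1816,56.1859 190.7780,127.8151 135.5523,22.7992 263.1479,38.6490

<svg xmlns="http://www.w3.org/2000/svg" width="273.1303mm" height="143.4180mm" viewBox="0 0 273.1303 143.4180">
  <polyline points="167.8375,87.6661 24.4633,14.6015 239.3691,71.8625 230.5140,44.1067 162.8674,111.4586" fill="none" stroke="#0000ff"/>
  <polyline points="143.3193,40.2531 152.6420,86.7374 59.9466,84.2514 158.7323,74.2040 17.1238,51.2498 54.6098,63.7344" fill="none" stroke="#0000ff"/>
  <polyline points="57.2833,132.8905 136.8721,95.8650 243.1816,56.1859 190.7780,127.8151 135.5523,22.7992 263.1479,38.6490" fill="none" stroke="#000000"/>
</svg>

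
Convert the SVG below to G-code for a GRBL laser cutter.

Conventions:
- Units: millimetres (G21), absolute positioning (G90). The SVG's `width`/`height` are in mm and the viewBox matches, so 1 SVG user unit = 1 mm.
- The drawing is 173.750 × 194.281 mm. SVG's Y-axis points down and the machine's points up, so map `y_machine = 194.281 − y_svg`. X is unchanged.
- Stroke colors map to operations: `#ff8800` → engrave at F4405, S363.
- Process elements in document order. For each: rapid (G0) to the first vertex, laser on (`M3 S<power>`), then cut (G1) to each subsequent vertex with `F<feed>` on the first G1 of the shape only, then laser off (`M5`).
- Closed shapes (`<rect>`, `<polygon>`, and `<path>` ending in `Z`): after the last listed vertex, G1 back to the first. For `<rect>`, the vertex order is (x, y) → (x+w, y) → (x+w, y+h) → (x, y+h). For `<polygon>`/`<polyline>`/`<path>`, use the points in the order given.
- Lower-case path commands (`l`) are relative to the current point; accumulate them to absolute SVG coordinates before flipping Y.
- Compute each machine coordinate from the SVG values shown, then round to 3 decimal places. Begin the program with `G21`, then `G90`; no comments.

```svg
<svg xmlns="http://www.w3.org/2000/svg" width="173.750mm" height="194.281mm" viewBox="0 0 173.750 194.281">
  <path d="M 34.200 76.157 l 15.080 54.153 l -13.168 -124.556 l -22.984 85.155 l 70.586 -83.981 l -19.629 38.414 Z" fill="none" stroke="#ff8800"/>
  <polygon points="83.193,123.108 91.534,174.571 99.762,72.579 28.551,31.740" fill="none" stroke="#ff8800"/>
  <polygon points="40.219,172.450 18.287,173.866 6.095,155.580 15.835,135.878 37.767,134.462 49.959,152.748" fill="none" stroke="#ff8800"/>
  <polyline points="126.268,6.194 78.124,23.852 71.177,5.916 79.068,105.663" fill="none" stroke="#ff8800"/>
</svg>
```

Since the viewBox matches the mm dimensions, user units are millimetres directly. The only transform is the Y-flip y_m = 194.281 − y_svg.

Shape 1 is a closed polygon drawn with `<path>`. Its stroke #ff8800 means engrave at S363, F4405. After flipping Y the toolpath is (34.200,118.124) → (49.280,63.971) → (36.112,188.527) → (13.128,103.372) → (83.714,187.353) → (64.085,148.939) → (34.200,118.124), returning to the start.

Shape 2 is a closed polygon drawn with `<polygon>`. Its stroke #ff8800 means engrave at S363, F4405. After flipping Y the toolpath is (83.193,71.173) → (91.534,19.710) → (99.762,121.702) → (28.551,162.541) → (83.193,71.173), returning to the start.

Shape 3 is a regular polygon drawn with `<polygon>`. Its stroke #ff8800 means engrave at S363, F4405. After flipping Y the toolpath is (40.219,21.831) → (18.287,20.415) → (6.095,38.701) → (15.835,58.403) → (37.767,59.819) → (49.959,41.533) → (40.219,21.831), returning to the start.

Shape 4 is a open polyline drawn with `<polyline>`. Its stroke #ff8800 means engrave at S363, F4405. After flipping Y the toolpath is (126.268,188.087) → (78.124,170.429) → (71.177,188.365) → (79.068,88.618).

G21
G90
G0 X34.200 Y118.124
M3 S363
G1 X49.280 Y63.971 F4405
G1 X36.112 Y188.527
G1 X13.128 Y103.372
G1 X83.714 Y187.353
G1 X64.085 Y148.939
G1 X34.200 Y118.124
M5
G0 X83.193 Y71.173
M3 S363
G1 X91.534 Y19.710 F4405
G1 X99.762 Y121.702
G1 X28.551 Y162.541
G1 X83.193 Y71.173
M5
G0 X40.219 Y21.831
M3 S363
G1 X18.287 Y20.415 F4405
G1 X6.095 Y38.701
G1 X15.835 Y58.403
G1 X37.767 Y59.819
G1 X49.959 Y41.533
G1 X40.219 Y21.831
M5
G0 X126.268 Y188.087
M3 S363
G1 X78.124 Y170.429 F4405
G1 X71.177 Y188.365
G1 X79.068 Y88.618
M5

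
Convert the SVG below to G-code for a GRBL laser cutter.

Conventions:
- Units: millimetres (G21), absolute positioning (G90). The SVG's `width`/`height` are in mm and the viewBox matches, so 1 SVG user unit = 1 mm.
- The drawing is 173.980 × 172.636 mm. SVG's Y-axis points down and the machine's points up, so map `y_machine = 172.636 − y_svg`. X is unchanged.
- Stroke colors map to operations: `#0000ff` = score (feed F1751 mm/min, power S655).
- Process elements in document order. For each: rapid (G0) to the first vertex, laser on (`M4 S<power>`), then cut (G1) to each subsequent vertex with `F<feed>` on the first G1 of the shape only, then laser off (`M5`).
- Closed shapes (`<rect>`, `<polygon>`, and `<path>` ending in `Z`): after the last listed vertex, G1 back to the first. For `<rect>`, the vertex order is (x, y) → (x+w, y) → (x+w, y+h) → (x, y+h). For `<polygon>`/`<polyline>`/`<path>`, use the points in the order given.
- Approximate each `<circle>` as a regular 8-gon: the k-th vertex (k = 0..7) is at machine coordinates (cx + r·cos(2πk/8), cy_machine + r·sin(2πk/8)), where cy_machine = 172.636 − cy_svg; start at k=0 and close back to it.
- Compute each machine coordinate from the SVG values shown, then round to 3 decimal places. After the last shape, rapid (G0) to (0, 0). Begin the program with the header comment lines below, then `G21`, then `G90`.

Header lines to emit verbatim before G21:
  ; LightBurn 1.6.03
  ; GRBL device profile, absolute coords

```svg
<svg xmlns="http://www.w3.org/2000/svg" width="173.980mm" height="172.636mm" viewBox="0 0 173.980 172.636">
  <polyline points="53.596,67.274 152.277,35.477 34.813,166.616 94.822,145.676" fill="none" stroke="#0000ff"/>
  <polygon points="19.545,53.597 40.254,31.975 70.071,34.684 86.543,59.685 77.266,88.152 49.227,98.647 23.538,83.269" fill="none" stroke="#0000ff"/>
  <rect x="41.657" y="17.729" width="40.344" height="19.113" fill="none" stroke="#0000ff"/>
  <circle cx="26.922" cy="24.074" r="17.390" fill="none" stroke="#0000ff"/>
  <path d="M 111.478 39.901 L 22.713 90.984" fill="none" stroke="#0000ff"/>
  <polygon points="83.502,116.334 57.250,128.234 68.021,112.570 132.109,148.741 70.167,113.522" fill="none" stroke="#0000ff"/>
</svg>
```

1 u = 1 mm; y_m = 172.636 − y.

[1] `<polyline>` open polyline, #0000ff→score S655 F1751: (53.596,105.362) → (152.277,137.159) → (34.813,6.020) → (94.822,26.960)

[2] `<polygon>` regular polygon, #0000ff→score S655 F1751: (19.545,119.039) → (40.254,140.661) → (70.071,137.952) → (86.543,112.951) → (77.266,84.484) → (49.227,73.989) → (23.538,89.367) → (19.545,119.039) (closed)

[3] `<rect>` rectangle, #0000ff→score S655 F1751: (41.657,154.907) → (82.001,154.907) → (82.001,135.794) → (41.657,135.794) → (41.657,154.907) (closed)

[4] `<circle>` circle, #0000ff→score S655 F1751: (44.312,148.562) → (39.219,160.859) → (26.922,165.952) → (14.625,160.859) → (9.532,148.562) → (14.625,136.265) → (26.922,131.172) → (39.219,136.265) → (44.312,148.562) (closed)

[5] `<path>` line segment, #0000ff→score S655 F1751: (111.478,132.735) → (22.713,81.652)

[6] `<polygon>` closed polygon, #0000ff→score S655 F1751: (83.502,56.302) → (57.250,44.402) → (68.021,60.066) → (132.109,23.895) → (70.167,59.114) → (83.502,56.302) (closed)

; LightBurn 1.6.03
; GRBL device profile, absolute coords
G21
G90
G0 X53.596 Y105.362
M4 S655
G1 X152.277 Y137.159 F1751
G1 X34.813 Y6.020
G1 X94.822 Y26.960
M5
G0 X19.545 Y119.039
M4 S655
G1 X40.254 Y140.661 F1751
G1 X70.071 Y137.952
G1 X86.543 Y112.951
G1 X77.266 Y84.484
G1 X49.227 Y73.989
G1 X23.538 Y89.367
G1 X19.545 Y119.039
M5
G0 X41.657 Y154.907
M4 S655
G1 X82.001 Y154.907 F1751
G1 X82.001 Y135.794
G1 X41.657 Y135.794
G1 X41.657 Y154.907
M5
G0 X44.312 Y148.562
M4 S655
G1 X39.219 Y160.859 F1751
G1 X26.922 Y165.952
G1 X14.625 Y160.859
G1 X9.532 Y148.562
G1 X14.625 Y136.265
G1 X26.922 Y131.172
G1 X39.219 Y136.265
G1 X44.312 Y148.562
M5
G0 X111.478 Y132.735
M4 S655
G1 X22.713 Y81.652 F1751
M5
G0 X83.502 Y56.302
M4 S655
G1 X57.250 Y44.402 F1751
G1 X68.021 Y60.066
G1 X132.109 Y23.895
G1 X70.167 Y59.114
G1 X83.502 Y56.302
M5
G0 X0.000 Y0.000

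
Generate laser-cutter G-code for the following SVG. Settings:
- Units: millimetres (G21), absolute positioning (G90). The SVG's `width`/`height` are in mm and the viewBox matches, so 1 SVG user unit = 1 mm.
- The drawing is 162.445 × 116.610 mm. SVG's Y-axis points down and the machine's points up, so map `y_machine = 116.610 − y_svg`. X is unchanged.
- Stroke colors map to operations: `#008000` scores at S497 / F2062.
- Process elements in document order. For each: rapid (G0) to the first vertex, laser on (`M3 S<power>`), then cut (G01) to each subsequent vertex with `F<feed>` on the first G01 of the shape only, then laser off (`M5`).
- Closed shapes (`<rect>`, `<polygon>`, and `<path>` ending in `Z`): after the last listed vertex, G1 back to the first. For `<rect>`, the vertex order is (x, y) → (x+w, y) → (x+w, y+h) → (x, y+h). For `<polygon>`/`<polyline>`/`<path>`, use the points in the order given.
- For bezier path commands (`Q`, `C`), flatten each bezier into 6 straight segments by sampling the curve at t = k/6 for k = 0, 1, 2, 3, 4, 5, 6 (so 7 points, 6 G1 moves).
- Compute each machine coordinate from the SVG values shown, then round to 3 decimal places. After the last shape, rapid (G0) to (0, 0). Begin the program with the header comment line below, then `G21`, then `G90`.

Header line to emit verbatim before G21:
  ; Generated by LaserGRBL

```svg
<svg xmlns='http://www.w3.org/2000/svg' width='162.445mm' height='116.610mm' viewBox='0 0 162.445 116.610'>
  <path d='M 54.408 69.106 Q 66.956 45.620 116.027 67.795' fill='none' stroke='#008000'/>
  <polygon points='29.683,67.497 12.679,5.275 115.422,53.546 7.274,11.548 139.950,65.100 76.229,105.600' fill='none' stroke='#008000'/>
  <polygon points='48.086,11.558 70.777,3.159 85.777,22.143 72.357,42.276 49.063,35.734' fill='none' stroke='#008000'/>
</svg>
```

1 u = 1 mm; y_m = 116.610 − y.

[1] `<path>` quadratic bezier, #008000→score S497 F2062: (54.408,47.504) → (59.605,54.064) → (66.831,58.088) → (76.087,59.575) → (87.371,58.525) → (100.685,54.938) → (116.027,48.815)

[2] `<polygon>` closed polygon, #008000→score S497 F2062: (29.683,49.113) → (12.679,111.335) → (115.422,63.064) → (7.274,105.062) → (139.950,51.510) → (76.229,11.010) → (29.683,49.113) (closed)

[3] `<polygon>` regular polygon, #008000→score S497 F2062: (48.086,105.052) → (70.777,113.451) → (85.777,94.467) → (72.357,74.334) → (49.063,80.876) → (48.086,105.052) (closed)

; Generated by LaserGRBL
G21
G90
G0 X54.408 Y47.504
M3 S497
G01 X59.605 Y54.064 F2062
G01 X66.831 Y58.088
G01 X76.087 Y59.575
G01 X87.371 Y58.525
G01 X100.685 Y54.938
G01 X116.027 Y48.815
M5
G0 X29.683 Y49.113
M3 S497
G01 X12.679 Y111.335 F2062
G01 X115.422 Y63.064
G01 X7.274 Y105.062
G01 X139.950 Y51.510
G01 X76.229 Y11.010
G01 X29.683 Y49.113
M5
G0 X48.086 Y105.052
M3 S497
G01 X70.777 Y113.451 F2062
G01 X85.777 Y94.467
G01 X72.357 Y74.334
G01 X49.063 Y80.876
G01 X48.086 Y105.052
M5
G0 X0.000 Y0.000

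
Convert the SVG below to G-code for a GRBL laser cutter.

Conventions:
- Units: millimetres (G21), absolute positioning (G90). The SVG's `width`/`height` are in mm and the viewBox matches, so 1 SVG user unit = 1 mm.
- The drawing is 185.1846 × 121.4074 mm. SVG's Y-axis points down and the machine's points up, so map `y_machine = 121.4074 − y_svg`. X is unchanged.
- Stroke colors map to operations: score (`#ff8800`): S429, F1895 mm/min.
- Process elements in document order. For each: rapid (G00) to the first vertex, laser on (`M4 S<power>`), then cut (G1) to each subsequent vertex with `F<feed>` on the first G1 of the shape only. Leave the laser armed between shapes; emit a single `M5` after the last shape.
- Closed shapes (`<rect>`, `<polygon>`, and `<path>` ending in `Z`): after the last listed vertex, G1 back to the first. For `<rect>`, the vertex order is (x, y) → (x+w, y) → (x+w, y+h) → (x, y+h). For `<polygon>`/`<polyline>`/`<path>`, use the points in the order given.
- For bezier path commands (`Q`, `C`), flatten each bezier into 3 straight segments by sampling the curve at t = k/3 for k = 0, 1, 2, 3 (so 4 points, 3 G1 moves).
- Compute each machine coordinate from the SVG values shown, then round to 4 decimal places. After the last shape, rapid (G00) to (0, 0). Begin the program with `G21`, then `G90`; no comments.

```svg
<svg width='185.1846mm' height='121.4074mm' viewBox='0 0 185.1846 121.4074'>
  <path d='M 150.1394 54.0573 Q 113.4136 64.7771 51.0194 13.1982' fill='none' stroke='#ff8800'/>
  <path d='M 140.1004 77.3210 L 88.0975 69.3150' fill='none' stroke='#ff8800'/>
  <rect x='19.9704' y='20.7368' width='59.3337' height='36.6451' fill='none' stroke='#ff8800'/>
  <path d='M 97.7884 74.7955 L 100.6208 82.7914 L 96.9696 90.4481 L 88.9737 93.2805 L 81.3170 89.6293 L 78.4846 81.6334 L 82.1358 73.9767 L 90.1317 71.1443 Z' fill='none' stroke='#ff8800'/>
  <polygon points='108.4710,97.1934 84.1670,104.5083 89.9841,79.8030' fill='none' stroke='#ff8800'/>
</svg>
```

Since the viewBox matches the mm dimensions, user units are millimetres directly. The only transform is the Y-flip y_m = 121.4074 − y_svg.

Shape 1 is a quadratic bezier drawn with `<path>`. Its stroke #ff8800 means score at S429, F1895. After flipping Y the toolpath is (150.1394,67.3501) → (122.8035,67.1256) → (89.7635,80.7453) → (51.0194,108.2092).

Shape 2 is a line segment drawn with `<path>`. Its stroke #ff8800 means score at S429, F1895. After flipping Y the toolpath is (140.1004,44.0864) → (88.0975,52.0924).

Shape 3 is a rectangle drawn with `<rect>`. Its stroke #ff8800 means score at S429, F1895. After flipping Y the toolpath is (19.9704,100.6706) → (79.3041,100.6706) → (79.3041,64.0255) → (19.9704,64.0255) → (19.9704,100.6706), returning to the start.

Shape 4 is a regular polygon drawn with `<path>`. Its stroke #ff8800 means score at S429, F1895. After flipping Y the toolpath is (97.7884,46.6119) → (100.6208,38.6160) → (96.9696,30.9593) → (88.9737,28.1269) → (81.3170,31.7781) → (78.4846,39.7740) → (82.1358,47.4307) → (90.1317,50.2631) → (97.7884,46.6119), returning to the start.

Shape 5 is a regular polygon drawn with `<polygon>`. Its stroke #ff8800 means score at S429, F1895. After flipping Y the toolpath is (108.4710,24.2140) → (84.1670,16.8991) → (89.9841,41.6044) → (108.4710,24.2140), returning to the start.

G21
G90
G00 X150.1394 Y67.3501
M4 S429
G1 X122.8035 Y67.1256 F1895
G1 X89.7635 Y80.7453
G1 X51.0194 Y108.2092
G00 X140.1004 Y44.0864
M4 S429
G1 X88.0975 Y52.0924 F1895
G00 X19.9704 Y100.6706
M4 S429
G1 X79.3041 Y100.6706 F1895
G1 X79.3041 Y64.0255
G1 X19.9704 Y64.0255
G1 X19.9704 Y100.6706
G00 X97.7884 Y46.6119
M4 S429
G1 X100.6208 Y38.6160 F1895
G1 X96.9696 Y30.9593
G1 X88.9737 Y28.1269
G1 X81.3170 Y31.7781
G1 X78.4846 Y39.7740
G1 X82.1358 Y47.4307
G1 X90.1317 Y50.2631
G1 X97.7884 Y46.6119
G00 X108.4710 Y24.2140
M4 S429
G1 X84.1670 Y16.8991 F1895
G1 X89.9841 Y41.6044
G1 X108.4710 Y24.2140
M5
G00 X0.0000 Y0.0000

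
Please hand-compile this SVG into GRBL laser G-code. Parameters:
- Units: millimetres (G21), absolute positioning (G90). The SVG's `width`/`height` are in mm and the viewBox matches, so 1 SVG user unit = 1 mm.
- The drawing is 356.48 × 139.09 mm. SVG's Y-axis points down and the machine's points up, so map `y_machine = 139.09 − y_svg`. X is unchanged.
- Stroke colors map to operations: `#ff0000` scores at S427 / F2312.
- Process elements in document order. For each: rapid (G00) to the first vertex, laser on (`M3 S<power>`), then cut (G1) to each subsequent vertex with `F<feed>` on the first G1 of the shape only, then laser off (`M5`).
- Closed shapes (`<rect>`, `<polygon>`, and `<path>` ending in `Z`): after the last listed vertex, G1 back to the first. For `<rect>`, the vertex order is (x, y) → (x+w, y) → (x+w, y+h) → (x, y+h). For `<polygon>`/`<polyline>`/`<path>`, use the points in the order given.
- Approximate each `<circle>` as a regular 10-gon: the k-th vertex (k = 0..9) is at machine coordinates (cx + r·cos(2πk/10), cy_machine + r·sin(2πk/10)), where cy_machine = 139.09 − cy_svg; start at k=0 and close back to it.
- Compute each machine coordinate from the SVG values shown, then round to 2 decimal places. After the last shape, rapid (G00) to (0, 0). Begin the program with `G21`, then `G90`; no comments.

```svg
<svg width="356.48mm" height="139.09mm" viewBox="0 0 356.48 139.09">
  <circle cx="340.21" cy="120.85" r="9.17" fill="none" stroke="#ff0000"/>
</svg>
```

1 u = 1 mm; y_m = 139.09 − y.

[1] `<circle>` circle, #ff0000→score S427 F2312: (349.38,18.24) → (347.63,23.63) → (343.04,26.96) → (337.38,26.96) → (332.79,23.63) → (331.04,18.24) → (332.79,12.85) → (337.38,9.52) → (343.04,9.52) → (347.63,12.85) → (349.38,18.24) (closed)

G21
G90
G00 X349.38 Y18.24
M3 S427
G1 X347.63 Y23.63 F2312
G1 X343.04 Y26.96
G1 X337.38 Y26.96
G1 X332.79 Y23.63
G1 X331.04 Y18.24
G1 X332.79 Y12.85
G1 X337.38 Y9.52
G1 X343.04 Y9.52
G1 X347.63 Y12.85
G1 X349.38 Y18.24
M5
G00 X0.00 Y0.00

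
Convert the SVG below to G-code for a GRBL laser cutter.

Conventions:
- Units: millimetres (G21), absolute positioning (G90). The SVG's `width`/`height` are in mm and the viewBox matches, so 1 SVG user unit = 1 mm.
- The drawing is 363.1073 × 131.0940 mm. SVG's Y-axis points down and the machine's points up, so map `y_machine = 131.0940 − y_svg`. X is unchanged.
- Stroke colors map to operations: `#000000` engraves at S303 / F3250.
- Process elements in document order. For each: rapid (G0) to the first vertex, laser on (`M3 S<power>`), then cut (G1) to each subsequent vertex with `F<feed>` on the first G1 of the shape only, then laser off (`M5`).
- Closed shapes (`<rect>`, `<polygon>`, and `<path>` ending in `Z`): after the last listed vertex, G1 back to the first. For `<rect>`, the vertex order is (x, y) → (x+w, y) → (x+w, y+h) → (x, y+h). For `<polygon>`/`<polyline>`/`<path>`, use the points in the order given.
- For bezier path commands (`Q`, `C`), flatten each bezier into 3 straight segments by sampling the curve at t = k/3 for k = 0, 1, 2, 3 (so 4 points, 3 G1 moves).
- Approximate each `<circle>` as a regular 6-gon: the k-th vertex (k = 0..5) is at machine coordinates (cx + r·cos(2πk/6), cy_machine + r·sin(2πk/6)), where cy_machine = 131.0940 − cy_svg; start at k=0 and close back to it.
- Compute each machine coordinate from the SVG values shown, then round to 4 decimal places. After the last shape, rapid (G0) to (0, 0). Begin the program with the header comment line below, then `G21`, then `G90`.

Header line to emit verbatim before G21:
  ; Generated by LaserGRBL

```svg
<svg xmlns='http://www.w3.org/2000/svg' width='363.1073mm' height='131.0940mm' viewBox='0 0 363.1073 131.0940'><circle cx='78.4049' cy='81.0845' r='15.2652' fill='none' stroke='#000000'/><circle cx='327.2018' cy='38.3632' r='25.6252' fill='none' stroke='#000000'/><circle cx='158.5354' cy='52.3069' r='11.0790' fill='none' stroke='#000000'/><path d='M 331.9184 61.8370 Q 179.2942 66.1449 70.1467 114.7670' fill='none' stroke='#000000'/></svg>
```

; Generated by LaserGRBL
G21
G90
G0 X93.6701 Y50.0095
M3 S303
G1 X86.0375 Y63.2296 F3250
G1 X70.7723 Y63.2296
G1 X63.1397 Y50.0095
G1 X70.7723 Y36.7894
G1 X86.0375 Y36.7894
G1 X93.6701 Y50.0095
M5
G0 X352.8270 Y92.7308
M3 S303
G1 X340.0144 Y114.9229 F3250
G1 X314.3892 Y114.9229
G1 X301.5766 Y92.7308
G1 X314.3892 Y70.5387
G1 X340.0144 Y70.5387
G1 X352.8270 Y92.7308
M5
G0 X169.6144 Y78.7871
M3 S303
G1 X164.0749 Y88.3818 F3250
G1 X152.9959 Y88.3818
G1 X147.4564 Y78.7871
G1 X152.9959 Y69.1924
G1 X164.0749 Y69.1924
G1 X169.6144 Y78.7871
M5
G0 X331.9184 Y69.2570
M3 S303
G1 X234.9997 Y61.4613 F3250
G1 X147.7424 Y43.8179
G1 X70.1467 Y16.3270
M5
G0 X0.0000 Y0.0000

viewBox `0 0 363.1073 131.0940` with mm width/height → 1 unit = 1 mm. Flip: y_m = 131.0940 − y_svg.

**Shape 1** — `<circle>` circle, stroke `#000000` → engrave (S303, F3250). Machine vertices: (93.6701,50.0095) → (86.0375,63.2296) → (70.7723,63.2296) → (63.1397,50.0095) → (70.7723,36.7894) → (86.0375,36.7894) → (93.6701,50.0095). Closed: final G1 returns to the first vertex.

**Shape 2** — `<circle>` circle, stroke `#000000` → engrave (S303, F3250). Machine vertices: (352.8270,92.7308) → (340.0144,114.9229) → (314.3892,114.9229) → (301.5766,92.7308) → (314.3892,70.5387) → (340.0144,70.5387) → (352.8270,92.7308). Closed: final G1 returns to the first vertex.

**Shape 3** — `<circle>` circle, stroke `#000000` → engrave (S303, F3250). Machine vertices: (169.6144,78.7871) → (164.0749,88.3818) → (152.9959,88.3818) → (147.4564,78.7871) → (152.9959,69.1924) → (164.0749,69.1924) → (169.6144,78.7871). Closed: final G1 returns to the first vertex.

**Shape 4** — `<path>` quadratic bezier, stroke `#000000` → engrave (S303, F3250). Control points (SVG): P0=(331.9184,61.8370), P1=(179.2942,66.1449), P2=(70.1467,114.7670); sampled at t=k/3. Machine vertices: (331.9184,69.2570) → (234.9997,61.4613) → (147.7424,43.8179) → (70.1467,16.3270). Open path.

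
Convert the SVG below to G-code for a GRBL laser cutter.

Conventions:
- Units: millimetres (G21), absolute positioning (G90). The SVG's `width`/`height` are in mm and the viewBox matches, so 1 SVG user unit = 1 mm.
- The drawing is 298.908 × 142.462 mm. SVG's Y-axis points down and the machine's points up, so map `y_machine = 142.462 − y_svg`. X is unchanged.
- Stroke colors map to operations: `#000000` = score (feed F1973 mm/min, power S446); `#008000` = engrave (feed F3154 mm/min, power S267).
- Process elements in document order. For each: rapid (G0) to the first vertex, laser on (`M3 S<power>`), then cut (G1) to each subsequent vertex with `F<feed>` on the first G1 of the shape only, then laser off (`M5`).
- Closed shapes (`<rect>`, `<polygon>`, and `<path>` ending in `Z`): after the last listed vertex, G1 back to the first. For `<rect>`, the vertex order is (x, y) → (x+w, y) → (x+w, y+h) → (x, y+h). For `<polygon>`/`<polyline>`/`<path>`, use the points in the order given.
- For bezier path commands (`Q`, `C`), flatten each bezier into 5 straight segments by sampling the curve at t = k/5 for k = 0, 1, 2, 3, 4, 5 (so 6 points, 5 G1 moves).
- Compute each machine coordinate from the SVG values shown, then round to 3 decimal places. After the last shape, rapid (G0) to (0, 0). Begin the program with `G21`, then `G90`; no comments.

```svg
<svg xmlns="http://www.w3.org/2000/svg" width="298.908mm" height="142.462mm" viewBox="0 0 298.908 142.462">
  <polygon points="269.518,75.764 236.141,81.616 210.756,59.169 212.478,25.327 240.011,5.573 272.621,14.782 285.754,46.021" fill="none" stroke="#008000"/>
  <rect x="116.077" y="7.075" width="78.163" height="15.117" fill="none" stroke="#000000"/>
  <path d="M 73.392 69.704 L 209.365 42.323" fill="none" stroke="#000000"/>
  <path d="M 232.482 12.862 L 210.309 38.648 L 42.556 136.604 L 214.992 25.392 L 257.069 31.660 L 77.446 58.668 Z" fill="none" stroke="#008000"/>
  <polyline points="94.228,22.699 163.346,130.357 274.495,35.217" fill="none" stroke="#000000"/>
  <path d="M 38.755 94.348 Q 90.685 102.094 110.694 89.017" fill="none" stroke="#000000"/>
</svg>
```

G21
G90
G0 X269.518 Y66.698
M3 S267
G1 X236.141 Y60.846 F3154
G1 X210.756 Y83.293
G1 X212.478 Y117.135
G1 X240.011 Y136.889
G1 X272.621 Y127.680
G1 X285.754 Y96.441
G1 X269.518 Y66.698
M5
G0 X116.077 Y135.387
M3 S446
G1 X194.240 Y135.387 F1973
G1 X194.240 Y120.270
G1 X116.077 Y120.270
G1 X116.077 Y135.387
M5
G0 X73.392 Y72.758
M3 S446
G1 X209.365 Y100.139 F1973
M5
G0 X232.482 Y129.600
M3 S267
G1 X210.309 Y103.814 F3154
G1 X42.556 Y5.858
G1 X214.992 Y117.070
G1 X257.069 Y110.802
G1 X77.446 Y83.794
G1 X232.482 Y129.600
M5
G0 X94.228 Y119.763
M3 S446
G1 X163.346 Y12.105 F1973
G1 X274.495 Y107.245
M5
G0 X38.755 Y48.114
M3 S446
G1 X58.250 Y45.849 F1973
G1 X75.192 Y45.249
G1 X89.579 Y46.315
G1 X101.414 Y49.047
G1 X110.694 Y53.445
M5
G0 X0.000 Y0.000

viewBox `0 0 298.908 142.462` with mm width/height → 1 unit = 1 mm. Flip: y_m = 142.462 − y_svg.

**Shape 1** — `<polygon>` regular polygon, stroke `#008000` → engrave (S267, F3154). Machine vertices: (269.518,66.698) → (236.141,60.846) → (210.756,83.293) → (212.478,117.135) → (240.011,136.889) → (272.621,127.680) → (285.754,96.441) → (269.518,66.698). Closed: final G1 returns to the first vertex.

**Shape 2** — `<rect>` rectangle, stroke `#000000` → score (S446, F1973). Machine vertices: (116.077,135.387) → (194.240,135.387) → (194.240,120.270) → (116.077,120.270) → (116.077,135.387). Closed: final G1 returns to the first vertex.

**Shape 3** — `<path>` line segment, stroke `#000000` → score (S446, F1973). Machine vertices: (73.392,72.758) → (209.365,100.139). Open path.

**Shape 4** — `<path>` closed polygon, stroke `#008000` → engrave (S267, F3154). Machine vertices: (232.482,129.600) → (210.309,103.814) → (42.556,5.858) → (214.992,117.070) → (257.069,110.802) → (77.446,83.794) → (232.482,129.600). Closed: final G1 returns to the first vertex.

**Shape 5** — `<polyline>` open polyline, stroke `#000000` → score (S446, F1973). Machine vertices: (94.228,119.763) → (163.346,12.105) → (274.495,107.245). Open path.

**Shape 6** — `<path>` quadratic bezier, stroke `#000000` → score (S446, F1973). Control points (SVG): P0=(38.755,94.348), P1=(90.685,102.094), P2=(110.694,89.017); sampled at t=k/5. Machine vertices: (38.755,48.114) → (58.250,45.849) → (75.192,45.249) → (89.579,46.315) → (101.414,49.047) → (110.694,53.445). Open path.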